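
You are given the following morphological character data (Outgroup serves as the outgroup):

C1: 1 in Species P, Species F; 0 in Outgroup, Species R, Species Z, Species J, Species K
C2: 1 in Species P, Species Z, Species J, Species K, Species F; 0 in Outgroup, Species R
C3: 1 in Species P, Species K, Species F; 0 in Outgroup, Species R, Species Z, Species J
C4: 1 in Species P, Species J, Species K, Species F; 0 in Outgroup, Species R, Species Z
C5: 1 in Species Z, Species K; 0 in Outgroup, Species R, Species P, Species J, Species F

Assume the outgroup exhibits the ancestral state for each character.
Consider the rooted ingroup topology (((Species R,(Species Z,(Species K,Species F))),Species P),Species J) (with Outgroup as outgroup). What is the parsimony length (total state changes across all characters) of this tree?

11

Map each character onto (((Species R,(Species Z,(Species K,Species F))),Species P),Species J) (rooted by Outgroup) and count the minimum state changes it requires (Fitch parsimony):
C1: 2; C2: 2; C3: 2; C4: 3; C5: 2.
Total tree length = 11.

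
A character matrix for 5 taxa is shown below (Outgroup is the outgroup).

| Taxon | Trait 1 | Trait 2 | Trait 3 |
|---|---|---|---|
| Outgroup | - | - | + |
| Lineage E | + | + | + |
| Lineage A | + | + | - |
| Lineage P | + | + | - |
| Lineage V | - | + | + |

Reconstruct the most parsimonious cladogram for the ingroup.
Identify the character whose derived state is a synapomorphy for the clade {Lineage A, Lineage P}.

Trait 3

Character polarity is set by the outgroup: the derived state is whichever differs from the outgroup's state, so for Trait 3 the derived state is '-', and for the remaining characters it is '+'.
Only Lineage A, Lineage E, and Lineage P show the derived state '+' for Trait 1, supporting them as a clade.
Trait 2 (derived state '+') is shared by all ingroup taxa — unites the whole ingroup.
Trait 3: derived state '-' in Lineage A and Lineage P only — synapomorphy for {Lineage A, Lineage P}.
Most parsimonious ingroup topology: ((Lineage E,(Lineage A,Lineage P)),Lineage V).
The clade {Lineage A, Lineage P} is supported by Trait 3: its derived state '-' occurs in exactly those taxa and in no other taxon (including the outgroup).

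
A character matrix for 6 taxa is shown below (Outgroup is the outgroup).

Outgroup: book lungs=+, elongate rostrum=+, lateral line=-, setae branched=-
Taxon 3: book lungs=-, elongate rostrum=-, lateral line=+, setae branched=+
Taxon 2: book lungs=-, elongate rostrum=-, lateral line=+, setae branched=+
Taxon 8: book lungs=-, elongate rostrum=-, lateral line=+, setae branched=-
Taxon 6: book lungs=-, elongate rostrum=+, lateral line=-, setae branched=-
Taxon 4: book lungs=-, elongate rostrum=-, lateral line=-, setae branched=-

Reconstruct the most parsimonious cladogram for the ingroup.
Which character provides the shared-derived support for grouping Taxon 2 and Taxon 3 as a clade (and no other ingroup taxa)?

Character polarity is set by the outgroup: the derived state is whichever differs from the outgroup's state, so for book lungs, elongate rostrum the derived state is '-', and for the remaining characters it is '+'.
book lungs (derived state '-') is shared by all ingroup taxa — unites the whole ingroup.
elongate rostrum (derived state '-') is shared by Taxon 2, Taxon 3, Taxon 4, and Taxon 8 — a synapomorphy uniting that clade.
lateral line (derived state '+') is shared by Taxon 2, Taxon 3, and Taxon 8 — a synapomorphy uniting that clade.
setae branched: derived state '+' in Taxon 2 and Taxon 3 only — synapomorphy for {Taxon 2, Taxon 3}.
Most parsimonious ingroup topology: ((((Taxon 3,Taxon 2),Taxon 8),Taxon 4),Taxon 6).
The clade {Taxon 2, Taxon 3} is supported by setae branched: its derived state '+' occurs in exactly those taxa and in no other taxon (including the outgroup).

setae branched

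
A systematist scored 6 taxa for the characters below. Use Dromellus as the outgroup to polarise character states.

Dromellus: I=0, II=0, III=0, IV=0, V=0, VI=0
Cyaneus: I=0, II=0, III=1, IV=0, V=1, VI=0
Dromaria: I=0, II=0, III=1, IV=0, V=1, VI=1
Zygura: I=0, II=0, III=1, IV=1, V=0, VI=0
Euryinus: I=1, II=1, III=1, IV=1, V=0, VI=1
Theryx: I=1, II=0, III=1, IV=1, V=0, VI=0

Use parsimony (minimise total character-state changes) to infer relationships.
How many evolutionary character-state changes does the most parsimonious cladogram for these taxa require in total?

7

The outgroup has state '0' for every character, so '1' is the derived state throughout.
I: derived state '1' in Euryinus and Theryx only — synapomorphy for {Euryinus, Theryx}.
II: derived state '1' in Euryinus only — an autapomorphy, so it tells us nothing about relationships among taxa.
All ingroup taxa share the derived state '1' for III; it defines the ingroup but does not resolve relationships within it.
Only Euryinus, Theryx, and Zygura show the derived state '1' for IV, supporting them as a clade.
V (derived state '1') is shared by Cyaneus and Dromaria — a synapomorphy uniting that clade.
VI (state '1') occurs in Dromaria and Euryinus but conflicts with the nesting implied by the other characters — most parsimoniously interpreted as homoplasy.
Most parsimonious ingroup topology: ((Cyaneus,Dromaria),(Zygura,(Euryinus,Theryx))).
Changes per character on this tree: I: 1; II: 1; III: 1; IV: 1; V: 1; VI: 2.
Total = 7.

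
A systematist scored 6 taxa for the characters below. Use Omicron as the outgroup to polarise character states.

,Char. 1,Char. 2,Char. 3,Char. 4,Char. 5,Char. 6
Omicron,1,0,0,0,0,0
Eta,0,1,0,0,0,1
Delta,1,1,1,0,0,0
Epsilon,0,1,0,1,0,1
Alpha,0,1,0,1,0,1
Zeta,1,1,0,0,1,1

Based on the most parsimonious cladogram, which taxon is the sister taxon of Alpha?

Epsilon

Character polarity is set by the outgroup: the derived state is whichever differs from the outgroup's state, so for Char. 1 the derived state is '0', and for the remaining characters it is '1'.
Char. 1 (derived state '0') is shared by Alpha, Epsilon, and Eta — a synapomorphy uniting that clade.
Char. 2 (derived state '1') is shared by all ingroup taxa — unites the whole ingroup.
Char. 3 (derived state '1') is unique to Delta (autapomorphy; uninformative for grouping).
Char. 4: derived state '1' in Alpha and Epsilon only — synapomorphy for {Alpha, Epsilon}.
Char. 5 (derived state '1') is unique to Zeta (autapomorphy; uninformative for grouping).
Char. 6 (derived state '1') is shared by Alpha, Epsilon, Eta, and Zeta — a synapomorphy uniting that clade.
Most parsimonious ingroup topology: (((Eta,(Epsilon,Alpha)),Zeta),Delta).
Alpha and Epsilon form a cherry on this tree, so they are sister taxa.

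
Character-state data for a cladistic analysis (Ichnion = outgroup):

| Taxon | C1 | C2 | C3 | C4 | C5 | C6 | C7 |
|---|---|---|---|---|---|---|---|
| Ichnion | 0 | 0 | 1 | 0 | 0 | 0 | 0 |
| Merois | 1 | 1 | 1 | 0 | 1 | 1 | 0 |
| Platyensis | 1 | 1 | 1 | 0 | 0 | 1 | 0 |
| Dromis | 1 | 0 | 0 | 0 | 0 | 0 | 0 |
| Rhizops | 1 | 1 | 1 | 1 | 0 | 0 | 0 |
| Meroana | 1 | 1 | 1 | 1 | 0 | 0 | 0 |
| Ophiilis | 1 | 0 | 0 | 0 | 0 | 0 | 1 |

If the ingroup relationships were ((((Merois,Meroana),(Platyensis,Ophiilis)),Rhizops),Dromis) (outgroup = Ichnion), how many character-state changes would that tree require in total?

11

Map each character onto ((((Merois,Meroana),(Platyensis,Ophiilis)),Rhizops),Dromis) (rooted by Ichnion) and count the minimum state changes it requires (Fitch parsimony):
C1: 1; C2: 2; C3: 2; C4: 2; C5: 1; C6: 2; C7: 1.
Total tree length = 11.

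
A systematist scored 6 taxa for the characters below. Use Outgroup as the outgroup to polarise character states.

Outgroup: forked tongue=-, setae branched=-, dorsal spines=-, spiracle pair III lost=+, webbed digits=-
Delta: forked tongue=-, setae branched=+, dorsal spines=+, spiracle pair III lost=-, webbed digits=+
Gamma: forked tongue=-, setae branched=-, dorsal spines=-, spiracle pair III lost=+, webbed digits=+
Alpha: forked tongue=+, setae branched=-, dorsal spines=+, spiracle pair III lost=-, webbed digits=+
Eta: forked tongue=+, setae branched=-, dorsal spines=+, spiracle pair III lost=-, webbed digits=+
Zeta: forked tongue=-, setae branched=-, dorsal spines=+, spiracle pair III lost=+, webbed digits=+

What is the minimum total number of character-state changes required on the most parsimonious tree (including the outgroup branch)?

5

Character polarity is set by the outgroup: the derived state is whichever differs from the outgroup's state, so for spiracle pair III lost the derived state is '-', and for the remaining characters it is '+'.
forked tongue (derived state '+') is shared by Alpha and Eta — a synapomorphy uniting that clade.
setae branched (derived state '+') is unique to Delta (autapomorphy; uninformative for grouping).
Only Alpha, Delta, Eta, and Zeta show the derived state '+' for dorsal spines, supporting them as a clade.
spiracle pair III lost (derived state '-') is shared by Alpha, Delta, and Eta — a synapomorphy uniting that clade.
webbed digits (derived state '+') is shared by all ingroup taxa — unites the whole ingroup.
Most parsimonious ingroup topology: (((Delta,(Alpha,Eta)),Zeta),Gamma).
Changes per character on this tree: forked tongue: 1; setae branched: 1; dorsal spines: 1; spiracle pair III lost: 1; webbed digits: 1.
Total = 5.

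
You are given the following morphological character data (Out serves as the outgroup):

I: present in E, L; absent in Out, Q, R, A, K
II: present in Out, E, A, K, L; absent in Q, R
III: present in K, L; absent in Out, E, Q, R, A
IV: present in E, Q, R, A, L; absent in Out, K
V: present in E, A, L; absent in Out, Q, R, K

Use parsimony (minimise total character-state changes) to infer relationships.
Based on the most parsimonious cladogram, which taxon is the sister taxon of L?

E

Character polarity is set by the outgroup: the derived state is whichever differs from the outgroup's state, so for II the derived state is 'absent', and for the remaining characters it is 'present'.
I (derived state 'present') is shared by E and L — a synapomorphy uniting that clade.
II (derived state 'absent') is shared by Q and R — a synapomorphy uniting that clade.
III groups K and L, which is incompatible with the clades supported by the remaining characters; treating it as convergent (homoplasy) costs fewer steps than any alternative tree.
Only A, E, L, Q, and R show the derived state 'present' for IV, supporting them as a clade.
V: derived state 'present' in A, E, and L only — synapomorphy for {A, E, L}.
Most parsimonious ingroup topology: ((((E,L),A),(Q,R)),K).
L and E form a cherry on this tree, so they are sister taxa.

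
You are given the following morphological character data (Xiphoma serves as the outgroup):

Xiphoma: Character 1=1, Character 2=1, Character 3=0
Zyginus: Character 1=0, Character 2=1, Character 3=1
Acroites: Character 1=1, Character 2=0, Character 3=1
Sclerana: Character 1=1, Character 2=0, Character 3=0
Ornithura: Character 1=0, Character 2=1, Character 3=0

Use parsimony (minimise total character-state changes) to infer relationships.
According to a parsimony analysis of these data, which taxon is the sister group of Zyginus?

Ornithura

Character polarity is set by the outgroup: the derived state is whichever differs from the outgroup's state, so for Character 1, Character 2 the derived state is '0', and for the remaining characters it is '1'.
Character 1 (derived state '0') is shared by Ornithura and Zyginus — a synapomorphy uniting that clade.
Character 2: derived state '0' in Acroites and Sclerana only — synapomorphy for {Acroites, Sclerana}.
Character 3 (state '1') occurs in Acroites and Zyginus but conflicts with the nesting implied by the other characters — most parsimoniously interpreted as homoplasy.
Most parsimonious ingroup topology: ((Zyginus,Ornithura),(Acroites,Sclerana)).
Zyginus and Ornithura form a cherry on this tree, so they are sister taxa.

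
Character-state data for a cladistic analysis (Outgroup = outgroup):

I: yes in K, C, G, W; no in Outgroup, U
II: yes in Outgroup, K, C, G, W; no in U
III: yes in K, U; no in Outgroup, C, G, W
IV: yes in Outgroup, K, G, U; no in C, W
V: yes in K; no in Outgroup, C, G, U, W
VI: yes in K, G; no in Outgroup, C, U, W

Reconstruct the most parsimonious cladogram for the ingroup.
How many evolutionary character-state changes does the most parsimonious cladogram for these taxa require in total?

Character polarity is set by the outgroup: the derived state is whichever differs from the outgroup's state, so for II, IV the derived state is 'no', and for the remaining characters it is 'yes'.
I: derived state 'yes' in C, G, K, and W only — synapomorphy for {C, G, K, W}.
II: derived state 'no' in U only — an autapomorphy, so it tells us nothing about relationships among taxa.
III groups K and U, which is incompatible with the clades supported by the remaining characters; treating it as convergent (homoplasy) costs fewer steps than any alternative tree.
Only C and W show the derived state 'no' for IV, supporting them as a clade.
V: derived state 'yes' in K only — an autapomorphy, so it tells us nothing about relationships among taxa.
VI: derived state 'yes' in G and K only — synapomorphy for {G, K}.
Most parsimonious ingroup topology: (((K,G),(C,W)),U).
Changes per character on this tree: I: 1; II: 1; III: 2; IV: 1; V: 1; VI: 1.
Total = 7.

7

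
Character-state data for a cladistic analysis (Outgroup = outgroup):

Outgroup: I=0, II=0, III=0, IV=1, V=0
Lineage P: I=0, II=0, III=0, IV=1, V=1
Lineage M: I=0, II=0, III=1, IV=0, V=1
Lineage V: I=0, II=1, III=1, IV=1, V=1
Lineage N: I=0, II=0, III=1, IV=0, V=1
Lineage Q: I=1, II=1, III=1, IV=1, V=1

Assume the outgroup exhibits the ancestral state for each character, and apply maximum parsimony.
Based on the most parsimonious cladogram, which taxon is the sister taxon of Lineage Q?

Character polarity is set by the outgroup: the derived state is whichever differs from the outgroup's state, so for IV the derived state is '0', and for the remaining characters it is '1'.
I: derived state '1' in Lineage Q only — an autapomorphy, so it tells us nothing about relationships among taxa.
II: derived state '1' in Lineage Q and Lineage V only — synapomorphy for {Lineage Q, Lineage V}.
III: derived state '1' in Lineage M, Lineage N, Lineage Q, and Lineage V only — synapomorphy for {Lineage M, Lineage N, Lineage Q, Lineage V}.
IV: derived state '0' in Lineage M and Lineage N only — synapomorphy for {Lineage M, Lineage N}.
All ingroup taxa share the derived state '1' for V; it defines the ingroup but does not resolve relationships within it.
Most parsimonious ingroup topology: (Lineage P,((Lineage M,Lineage N),(Lineage V,Lineage Q))).
Lineage Q and Lineage V form a cherry on this tree, so they are sister taxa.

Lineage V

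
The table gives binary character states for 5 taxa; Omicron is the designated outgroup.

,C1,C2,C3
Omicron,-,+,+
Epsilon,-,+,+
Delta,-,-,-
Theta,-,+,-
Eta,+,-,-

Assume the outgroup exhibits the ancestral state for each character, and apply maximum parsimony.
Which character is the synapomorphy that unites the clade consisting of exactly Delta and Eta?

C2

Character polarity is set by the outgroup: the derived state is whichever differs from the outgroup's state, so for C2, C3 the derived state is '-', and for the remaining characters it is '+'.
C1 (derived state '+') is unique to Eta (autapomorphy; uninformative for grouping).
C2: derived state '-' in Delta and Eta only — synapomorphy for {Delta, Eta}.
C3 (derived state '-') is shared by Delta, Eta, and Theta — a synapomorphy uniting that clade.
Most parsimonious ingroup topology: (Epsilon,((Delta,Eta),Theta)).
The clade {Delta, Eta} is supported by C2: its derived state '-' occurs in exactly those taxa and in no other taxon (including the outgroup).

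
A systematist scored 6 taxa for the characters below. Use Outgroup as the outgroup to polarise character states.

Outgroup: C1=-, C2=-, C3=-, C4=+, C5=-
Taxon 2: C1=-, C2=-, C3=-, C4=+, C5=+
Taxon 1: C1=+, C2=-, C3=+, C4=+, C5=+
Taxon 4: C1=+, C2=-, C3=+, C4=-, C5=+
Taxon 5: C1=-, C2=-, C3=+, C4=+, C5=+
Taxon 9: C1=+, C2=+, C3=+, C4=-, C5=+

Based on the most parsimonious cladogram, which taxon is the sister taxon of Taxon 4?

Character polarity is set by the outgroup: the derived state is whichever differs from the outgroup's state, so for C4 the derived state is '-', and for the remaining characters it is '+'.
C1 (derived state '+') is shared by Taxon 1, Taxon 4, and Taxon 9 — a synapomorphy uniting that clade.
C2 (derived state '+') is unique to Taxon 9 (autapomorphy; uninformative for grouping).
C3 (derived state '+') is shared by Taxon 1, Taxon 4, Taxon 5, and Taxon 9 — a synapomorphy uniting that clade.
C4 (derived state '-') is shared by Taxon 4 and Taxon 9 — a synapomorphy uniting that clade.
C5 (derived state '+') is shared by all ingroup taxa — unites the whole ingroup.
Most parsimonious ingroup topology: (Taxon 2,((Taxon 1,(Taxon 4,Taxon 9)),Taxon 5)).
Taxon 4 and Taxon 9 form a cherry on this tree, so they are sister taxa.

Taxon 9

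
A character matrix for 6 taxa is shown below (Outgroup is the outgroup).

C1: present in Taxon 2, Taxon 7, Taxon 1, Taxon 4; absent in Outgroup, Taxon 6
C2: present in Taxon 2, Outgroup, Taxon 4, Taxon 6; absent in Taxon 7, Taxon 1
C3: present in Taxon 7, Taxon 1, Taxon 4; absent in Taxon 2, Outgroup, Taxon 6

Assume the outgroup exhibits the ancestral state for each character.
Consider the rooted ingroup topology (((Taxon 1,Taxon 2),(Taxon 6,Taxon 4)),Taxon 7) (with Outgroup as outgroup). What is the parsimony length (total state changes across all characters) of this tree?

7

Map each character onto (((Taxon 1,Taxon 2),(Taxon 6,Taxon 4)),Taxon 7) (rooted by Outgroup) and count the minimum state changes it requires (Fitch parsimony):
C1: 2; C2: 2; C3: 3.
Total tree length = 7.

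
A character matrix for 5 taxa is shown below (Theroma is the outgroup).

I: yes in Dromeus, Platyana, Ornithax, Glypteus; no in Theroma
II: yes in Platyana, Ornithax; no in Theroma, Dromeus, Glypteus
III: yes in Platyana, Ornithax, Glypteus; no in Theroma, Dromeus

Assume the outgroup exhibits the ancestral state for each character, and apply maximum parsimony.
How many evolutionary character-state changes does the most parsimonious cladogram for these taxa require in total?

3

The outgroup has state 'no' for every character, so 'yes' is the derived state throughout.
All ingroup taxa share the derived state 'yes' for I; it defines the ingroup but does not resolve relationships within it.
II (derived state 'yes') is shared by Ornithax and Platyana — a synapomorphy uniting that clade.
III: derived state 'yes' in Glypteus, Ornithax, and Platyana only — synapomorphy for {Glypteus, Ornithax, Platyana}.
Most parsimonious ingroup topology: (Dromeus,((Platyana,Ornithax),Glypteus)).
Changes per character on this tree: I: 1; II: 1; III: 1.
Total = 3.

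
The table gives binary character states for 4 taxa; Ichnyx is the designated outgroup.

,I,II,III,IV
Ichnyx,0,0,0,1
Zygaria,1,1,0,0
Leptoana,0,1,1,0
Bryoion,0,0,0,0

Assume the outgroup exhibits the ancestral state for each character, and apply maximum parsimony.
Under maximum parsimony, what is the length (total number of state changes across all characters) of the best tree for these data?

4

Character polarity is set by the outgroup: the derived state is whichever differs from the outgroup's state, so for IV the derived state is '0', and for the remaining characters it is '1'.
I (derived state '1') is unique to Zygaria (autapomorphy; uninformative for grouping).
II: derived state '1' in Leptoana and Zygaria only — synapomorphy for {Leptoana, Zygaria}.
III (derived state '1') is unique to Leptoana (autapomorphy; uninformative for grouping).
All ingroup taxa share the derived state '0' for IV; it defines the ingroup but does not resolve relationships within it.
Most parsimonious ingroup topology: ((Zygaria,Leptoana),Bryoion).
Changes per character on this tree: I: 1; II: 1; III: 1; IV: 1.
Total = 4.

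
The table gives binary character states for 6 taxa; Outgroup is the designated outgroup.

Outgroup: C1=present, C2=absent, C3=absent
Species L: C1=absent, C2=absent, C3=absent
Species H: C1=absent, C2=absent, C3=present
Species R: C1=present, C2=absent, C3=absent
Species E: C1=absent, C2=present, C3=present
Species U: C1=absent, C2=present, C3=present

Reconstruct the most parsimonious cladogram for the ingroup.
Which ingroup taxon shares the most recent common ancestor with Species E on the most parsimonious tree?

Character polarity is set by the outgroup: the derived state is whichever differs from the outgroup's state, so for C1 the derived state is 'absent', and for the remaining characters it is 'present'.
C1 (derived state 'absent') is shared by Species E, Species H, Species L, and Species U — a synapomorphy uniting that clade.
C2: derived state 'present' in Species E and Species U only — synapomorphy for {Species E, Species U}.
C3: derived state 'present' in Species E, Species H, and Species U only — synapomorphy for {Species E, Species H, Species U}.
Most parsimonious ingroup topology: ((Species L,(Species H,(Species E,Species U))),Species R).
Species E and Species U form a cherry on this tree, so they are sister taxa.

Species U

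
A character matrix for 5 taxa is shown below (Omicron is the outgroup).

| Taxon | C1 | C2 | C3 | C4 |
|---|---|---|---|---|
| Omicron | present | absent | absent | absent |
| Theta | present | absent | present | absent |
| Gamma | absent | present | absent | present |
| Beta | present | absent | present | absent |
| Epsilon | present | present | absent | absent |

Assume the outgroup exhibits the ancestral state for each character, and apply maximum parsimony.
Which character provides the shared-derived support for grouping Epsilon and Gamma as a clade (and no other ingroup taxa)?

C2

Character polarity is set by the outgroup: the derived state is whichever differs from the outgroup's state, so for C1 the derived state is 'absent', and for the remaining characters it is 'present'.
C1 (derived state 'absent') is unique to Gamma (autapomorphy; uninformative for grouping).
C2: derived state 'present' in Epsilon and Gamma only — synapomorphy for {Epsilon, Gamma}.
C3: derived state 'present' in Beta and Theta only — synapomorphy for {Beta, Theta}.
C4 (derived state 'present') is unique to Gamma (autapomorphy; uninformative for grouping).
Most parsimonious ingroup topology: ((Theta,Beta),(Gamma,Epsilon)).
The clade {Epsilon, Gamma} is supported by C2: its derived state 'present' occurs in exactly those taxa and in no other taxon (including the outgroup).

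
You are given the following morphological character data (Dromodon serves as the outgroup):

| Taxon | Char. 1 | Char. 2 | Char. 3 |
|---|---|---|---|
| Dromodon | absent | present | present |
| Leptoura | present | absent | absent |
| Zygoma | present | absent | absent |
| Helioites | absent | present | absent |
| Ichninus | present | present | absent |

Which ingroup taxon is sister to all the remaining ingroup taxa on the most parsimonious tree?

Helioites

Character polarity is set by the outgroup: the derived state is whichever differs from the outgroup's state, so for Char. 2, Char. 3 the derived state is 'absent', and for the remaining characters it is 'present'.
Only Ichninus, Leptoura, and Zygoma show the derived state 'present' for Char. 1, supporting them as a clade.
Char. 2: derived state 'absent' in Leptoura and Zygoma only — synapomorphy for {Leptoura, Zygoma}.
Char. 3 (derived state 'absent') is shared by all ingroup taxa — unites the whole ingroup.
Most parsimonious ingroup topology: (((Leptoura,Zygoma),Ichninus),Helioites).
Helioites is sister to the clade containing all other ingroup taxa, so it is the earliest-diverging (most basal) ingroup lineage.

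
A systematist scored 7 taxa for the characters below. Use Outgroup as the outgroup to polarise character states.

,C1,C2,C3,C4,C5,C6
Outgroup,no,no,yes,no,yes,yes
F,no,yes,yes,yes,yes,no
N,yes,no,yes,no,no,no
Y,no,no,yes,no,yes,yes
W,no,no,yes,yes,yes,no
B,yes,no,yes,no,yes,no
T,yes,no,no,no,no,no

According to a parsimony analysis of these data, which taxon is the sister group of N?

Character polarity is set by the outgroup: the derived state is whichever differs from the outgroup's state, so for C3, C5, C6 the derived state is 'no', and for the remaining characters it is 'yes'.
Only B, N, and T show the derived state 'yes' for C1, supporting them as a clade.
C2 (derived state 'yes') is unique to F (autapomorphy; uninformative for grouping).
C3: derived state 'no' in T only — an autapomorphy, so it tells us nothing about relationships among taxa.
Only F and W show the derived state 'yes' for C4, supporting them as a clade.
C5: derived state 'no' in N and T only — synapomorphy for {N, T}.
C6 (derived state 'no') is shared by B, F, N, T, and W — a synapomorphy uniting that clade.
Most parsimonious ingroup topology: (((F,W),((N,T),B)),Y).
N and T form a cherry on this tree, so they are sister taxa.

T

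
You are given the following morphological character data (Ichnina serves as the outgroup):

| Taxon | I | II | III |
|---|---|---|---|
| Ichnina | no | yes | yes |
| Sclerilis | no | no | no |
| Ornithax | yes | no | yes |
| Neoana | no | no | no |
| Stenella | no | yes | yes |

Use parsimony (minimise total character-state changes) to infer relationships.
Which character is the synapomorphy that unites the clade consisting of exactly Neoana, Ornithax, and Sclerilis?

II

Character polarity is set by the outgroup: the derived state is whichever differs from the outgroup's state, so for II, III the derived state is 'no', and for the remaining characters it is 'yes'.
I (derived state 'yes') is unique to Ornithax (autapomorphy; uninformative for grouping).
Only Neoana, Ornithax, and Sclerilis show the derived state 'no' for II, supporting them as a clade.
III: derived state 'no' in Neoana and Sclerilis only — synapomorphy for {Neoana, Sclerilis}.
Most parsimonious ingroup topology: (((Sclerilis,Neoana),Ornithax),Stenella).
The clade {Neoana, Ornithax, Sclerilis} is supported by II: its derived state 'no' occurs in exactly those taxa and in no other taxon (including the outgroup).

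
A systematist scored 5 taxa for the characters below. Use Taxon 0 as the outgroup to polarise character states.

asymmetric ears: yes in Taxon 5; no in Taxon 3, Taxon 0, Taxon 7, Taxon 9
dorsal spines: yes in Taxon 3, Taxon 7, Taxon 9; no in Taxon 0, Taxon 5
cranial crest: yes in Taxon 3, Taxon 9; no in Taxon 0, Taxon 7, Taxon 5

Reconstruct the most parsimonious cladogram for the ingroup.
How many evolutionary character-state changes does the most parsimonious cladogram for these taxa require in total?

The outgroup has state 'no' for every character, so 'yes' is the derived state throughout.
asymmetric ears: derived state 'yes' in Taxon 5 only — an autapomorphy, so it tells us nothing about relationships among taxa.
dorsal spines (derived state 'yes') is shared by Taxon 3, Taxon 7, and Taxon 9 — a synapomorphy uniting that clade.
cranial crest (derived state 'yes') is shared by Taxon 3 and Taxon 9 — a synapomorphy uniting that clade.
Most parsimonious ingroup topology: ((Taxon 7,(Taxon 9,Taxon 3)),Taxon 5).
Changes per character on this tree: asymmetric ears: 1; dorsal spines: 1; cranial crest: 1.
Total = 3.

3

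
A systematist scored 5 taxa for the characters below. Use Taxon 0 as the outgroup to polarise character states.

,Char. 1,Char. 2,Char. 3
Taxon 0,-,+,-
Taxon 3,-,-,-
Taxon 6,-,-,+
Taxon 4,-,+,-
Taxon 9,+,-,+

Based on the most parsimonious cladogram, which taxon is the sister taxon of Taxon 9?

Character polarity is set by the outgroup: the derived state is whichever differs from the outgroup's state, so for Char. 2 the derived state is '-', and for the remaining characters it is '+'.
Char. 1: derived state '+' in Taxon 9 only — an autapomorphy, so it tells us nothing about relationships among taxa.
Char. 2 (derived state '-') is shared by Taxon 3, Taxon 6, and Taxon 9 — a synapomorphy uniting that clade.
Char. 3 (derived state '+') is shared by Taxon 6 and Taxon 9 — a synapomorphy uniting that clade.
Most parsimonious ingroup topology: ((Taxon 3,(Taxon 6,Taxon 9)),Taxon 4).
Taxon 9 and Taxon 6 form a cherry on this tree, so they are sister taxa.

Taxon 6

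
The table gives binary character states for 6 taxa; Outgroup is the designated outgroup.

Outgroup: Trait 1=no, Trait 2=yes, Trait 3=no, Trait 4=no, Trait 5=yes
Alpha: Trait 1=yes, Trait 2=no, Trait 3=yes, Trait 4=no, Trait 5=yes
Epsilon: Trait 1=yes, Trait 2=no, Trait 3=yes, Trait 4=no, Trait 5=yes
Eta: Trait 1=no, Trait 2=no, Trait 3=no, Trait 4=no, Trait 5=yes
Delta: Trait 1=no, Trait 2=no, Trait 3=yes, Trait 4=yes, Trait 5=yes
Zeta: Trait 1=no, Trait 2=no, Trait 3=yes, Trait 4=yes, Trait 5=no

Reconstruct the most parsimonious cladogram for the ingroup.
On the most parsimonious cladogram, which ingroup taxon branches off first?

Eta

Character polarity is set by the outgroup: the derived state is whichever differs from the outgroup's state, so for Trait 2, Trait 5 the derived state is 'no', and for the remaining characters it is 'yes'.
Trait 1 (derived state 'yes') is shared by Alpha and Epsilon — a synapomorphy uniting that clade.
Trait 2 (derived state 'no') is shared by all ingroup taxa — unites the whole ingroup.
Only Alpha, Delta, Epsilon, and Zeta show the derived state 'yes' for Trait 3, supporting them as a clade.
Trait 4 (derived state 'yes') is shared by Delta and Zeta — a synapomorphy uniting that clade.
Trait 5: derived state 'no' in Zeta only — an autapomorphy, so it tells us nothing about relationships among taxa.
Most parsimonious ingroup topology: (((Alpha,Epsilon),(Delta,Zeta)),Eta).
Eta is sister to the clade containing all other ingroup taxa, so it is the earliest-diverging (most basal) ingroup lineage.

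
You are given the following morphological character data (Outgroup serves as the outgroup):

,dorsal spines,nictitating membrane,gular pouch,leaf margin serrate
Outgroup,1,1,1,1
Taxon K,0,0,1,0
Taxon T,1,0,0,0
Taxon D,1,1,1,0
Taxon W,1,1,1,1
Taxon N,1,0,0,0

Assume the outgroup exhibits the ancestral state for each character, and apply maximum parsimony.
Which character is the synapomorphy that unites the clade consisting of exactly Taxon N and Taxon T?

gular pouch

The outgroup has state '1' for every character, so '0' is the derived state throughout.
dorsal spines (derived state '0') is unique to Taxon K (autapomorphy; uninformative for grouping).
nictitating membrane (derived state '0') is shared by Taxon K, Taxon N, and Taxon T — a synapomorphy uniting that clade.
Only Taxon N and Taxon T show the derived state '0' for gular pouch, supporting them as a clade.
leaf margin serrate (derived state '0') is shared by Taxon D, Taxon K, Taxon N, and Taxon T — a synapomorphy uniting that clade.
Most parsimonious ingroup topology: (((Taxon K,(Taxon T,Taxon N)),Taxon D),Taxon W).
The clade {Taxon N, Taxon T} is supported by gular pouch: its derived state '0' occurs in exactly those taxa and in no other taxon (including the outgroup).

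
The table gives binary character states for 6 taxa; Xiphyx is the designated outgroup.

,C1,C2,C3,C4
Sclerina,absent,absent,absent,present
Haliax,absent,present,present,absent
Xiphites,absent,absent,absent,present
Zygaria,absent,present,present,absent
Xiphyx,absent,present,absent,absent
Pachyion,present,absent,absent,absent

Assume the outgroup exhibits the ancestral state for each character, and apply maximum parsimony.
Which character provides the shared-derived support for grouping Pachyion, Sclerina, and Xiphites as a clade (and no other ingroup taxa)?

C2

Character polarity is set by the outgroup: the derived state is whichever differs from the outgroup's state, so for C2 the derived state is 'absent', and for the remaining characters it is 'present'.
C1: derived state 'present' in Pachyion only — an autapomorphy, so it tells us nothing about relationships among taxa.
C2: derived state 'absent' in Pachyion, Sclerina, and Xiphites only — synapomorphy for {Pachyion, Sclerina, Xiphites}.
Only Haliax and Zygaria show the derived state 'present' for C3, supporting them as a clade.
Only Sclerina and Xiphites show the derived state 'present' for C4, supporting them as a clade.
Most parsimonious ingroup topology: ((Haliax,Zygaria),((Sclerina,Xiphites),Pachyion)).
The clade {Pachyion, Sclerina, Xiphites} is supported by C2: its derived state 'absent' occurs in exactly those taxa and in no other taxon (including the outgroup).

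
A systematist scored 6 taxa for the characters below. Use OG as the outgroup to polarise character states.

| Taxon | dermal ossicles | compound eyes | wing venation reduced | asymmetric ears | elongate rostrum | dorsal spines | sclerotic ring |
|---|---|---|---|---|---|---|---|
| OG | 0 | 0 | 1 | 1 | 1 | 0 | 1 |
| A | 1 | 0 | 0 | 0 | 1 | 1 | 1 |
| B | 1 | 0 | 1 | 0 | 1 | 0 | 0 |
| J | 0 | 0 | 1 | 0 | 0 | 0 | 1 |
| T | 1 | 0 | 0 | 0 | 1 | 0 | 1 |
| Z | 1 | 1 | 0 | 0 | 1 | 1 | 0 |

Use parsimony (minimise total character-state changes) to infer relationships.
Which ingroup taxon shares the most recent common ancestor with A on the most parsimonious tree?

Z

Character polarity is set by the outgroup: the derived state is whichever differs from the outgroup's state, so for wing venation reduced, asymmetric ears, elongate rostrum, sclerotic ring the derived state is '0', and for the remaining characters it is '1'.
Only A, B, T, and Z show the derived state '1' for dermal ossicles, supporting them as a clade.
compound eyes: derived state '1' in Z only — an autapomorphy, so it tells us nothing about relationships among taxa.
wing venation reduced: derived state '0' in A, T, and Z only — synapomorphy for {A, T, Z}.
asymmetric ears (derived state '0') is shared by all ingroup taxa — unites the whole ingroup.
elongate rostrum (derived state '0') is unique to J (autapomorphy; uninformative for grouping).
Only A and Z show the derived state '1' for dorsal spines, supporting them as a clade.
sclerotic ring groups B and Z, which is incompatible with the clades supported by the remaining characters; treating it as convergent (homoplasy) costs fewer steps than any alternative tree.
Most parsimonious ingroup topology: ((((A,Z),T),B),J).
A and Z form a cherry on this tree, so they are sister taxa.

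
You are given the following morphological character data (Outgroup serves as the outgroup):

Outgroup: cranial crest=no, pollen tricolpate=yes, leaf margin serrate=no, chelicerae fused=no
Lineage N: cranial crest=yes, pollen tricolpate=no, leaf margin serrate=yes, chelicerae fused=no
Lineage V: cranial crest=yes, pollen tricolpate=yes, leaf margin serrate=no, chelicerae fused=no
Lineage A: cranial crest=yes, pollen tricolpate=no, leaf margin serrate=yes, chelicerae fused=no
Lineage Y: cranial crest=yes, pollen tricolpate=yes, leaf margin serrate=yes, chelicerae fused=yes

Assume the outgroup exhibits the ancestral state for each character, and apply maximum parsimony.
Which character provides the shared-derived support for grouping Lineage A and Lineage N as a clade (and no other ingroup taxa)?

Character polarity is set by the outgroup: the derived state is whichever differs from the outgroup's state, so for pollen tricolpate the derived state is 'no', and for the remaining characters it is 'yes'.
All ingroup taxa share the derived state 'yes' for cranial crest; it defines the ingroup but does not resolve relationships within it.
pollen tricolpate (derived state 'no') is shared by Lineage A and Lineage N — a synapomorphy uniting that clade.
leaf margin serrate (derived state 'yes') is shared by Lineage A, Lineage N, and Lineage Y — a synapomorphy uniting that clade.
chelicerae fused: derived state 'yes' in Lineage Y only — an autapomorphy, so it tells us nothing about relationships among taxa.
Most parsimonious ingroup topology: (((Lineage N,Lineage A),Lineage Y),Lineage V).
The clade {Lineage A, Lineage N} is supported by pollen tricolpate: its derived state 'no' occurs in exactly those taxa and in no other taxon (including the outgroup).

pollen tricolpate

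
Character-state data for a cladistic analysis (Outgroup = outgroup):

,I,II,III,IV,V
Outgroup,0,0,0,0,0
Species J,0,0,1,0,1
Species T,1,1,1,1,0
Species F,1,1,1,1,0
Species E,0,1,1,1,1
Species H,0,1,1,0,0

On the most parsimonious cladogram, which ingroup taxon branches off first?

Species J

The outgroup has state '0' for every character, so '1' is the derived state throughout.
Only Species F and Species T show the derived state '1' for I, supporting them as a clade.
Only Species E, Species F, Species H, and Species T show the derived state '1' for II, supporting them as a clade.
All ingroup taxa share the derived state '1' for III; it defines the ingroup but does not resolve relationships within it.
IV (derived state '1') is shared by Species E, Species F, and Species T — a synapomorphy uniting that clade.
V (state '1') occurs in Species E and Species J but conflicts with the nesting implied by the other characters — most parsimoniously interpreted as homoplasy.
Most parsimonious ingroup topology: (Species J,(((Species T,Species F),Species E),Species H)).
Species J is sister to the clade containing all other ingroup taxa, so it is the earliest-diverging (most basal) ingroup lineage.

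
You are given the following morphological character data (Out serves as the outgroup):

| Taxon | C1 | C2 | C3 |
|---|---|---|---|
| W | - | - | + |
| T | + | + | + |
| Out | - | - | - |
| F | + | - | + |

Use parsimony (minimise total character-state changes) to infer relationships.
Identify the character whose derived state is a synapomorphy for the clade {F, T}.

C1

The outgroup has state '-' for every character, so '+' is the derived state throughout.
Only F and T show the derived state '+' for C1, supporting them as a clade.
C2 (derived state '+') is unique to T (autapomorphy; uninformative for grouping).
All ingroup taxa share the derived state '+' for C3; it defines the ingroup but does not resolve relationships within it.
Most parsimonious ingroup topology: (W,(T,F)).
The clade {F, T} is supported by C1: its derived state '+' occurs in exactly those taxa and in no other taxon (including the outgroup).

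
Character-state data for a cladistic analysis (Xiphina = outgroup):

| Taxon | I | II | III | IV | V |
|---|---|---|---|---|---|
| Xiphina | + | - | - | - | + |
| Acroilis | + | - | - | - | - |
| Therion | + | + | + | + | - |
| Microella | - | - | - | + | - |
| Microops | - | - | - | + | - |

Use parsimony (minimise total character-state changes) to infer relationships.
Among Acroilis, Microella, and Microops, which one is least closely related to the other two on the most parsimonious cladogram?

Acroilis

Character polarity is set by the outgroup: the derived state is whichever differs from the outgroup's state, so for I, V the derived state is '-', and for the remaining characters it is '+'.
Only Microella and Microops show the derived state '-' for I, supporting them as a clade.
II: derived state '+' in Therion only — an autapomorphy, so it tells us nothing about relationships among taxa.
III (derived state '+') is unique to Therion (autapomorphy; uninformative for grouping).
IV: derived state '+' in Microella, Microops, and Therion only — synapomorphy for {Microella, Microops, Therion}.
All ingroup taxa share the derived state '-' for V; it defines the ingroup but does not resolve relationships within it.
Most parsimonious ingroup topology: (Acroilis,(Therion,(Microella,Microops))).
Microella and Microops share a more recent common ancestor with each other than either does with Acroilis, so Acroilis is the least closely related of the three.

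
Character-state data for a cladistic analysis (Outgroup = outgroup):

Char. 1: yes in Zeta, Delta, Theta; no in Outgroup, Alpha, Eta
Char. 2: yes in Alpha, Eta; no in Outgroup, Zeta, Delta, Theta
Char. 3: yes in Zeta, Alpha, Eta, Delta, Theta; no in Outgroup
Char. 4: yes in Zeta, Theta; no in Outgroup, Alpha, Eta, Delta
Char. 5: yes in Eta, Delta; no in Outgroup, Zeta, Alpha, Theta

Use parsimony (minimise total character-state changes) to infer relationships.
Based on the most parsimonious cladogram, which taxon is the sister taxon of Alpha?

The outgroup has state 'no' for every character, so 'yes' is the derived state throughout.
Only Delta, Theta, and Zeta show the derived state 'yes' for Char. 1, supporting them as a clade.
Char. 2 (derived state 'yes') is shared by Alpha and Eta — a synapomorphy uniting that clade.
Char. 3 (derived state 'yes') is shared by all ingroup taxa — unites the whole ingroup.
Char. 4 (derived state 'yes') is shared by Theta and Zeta — a synapomorphy uniting that clade.
Char. 5 groups Delta and Eta, which is incompatible with the clades supported by the remaining characters; treating it as convergent (homoplasy) costs fewer steps than any alternative tree.
Most parsimonious ingroup topology: (((Zeta,Theta),Delta),(Alpha,Eta)).
Alpha and Eta form a cherry on this tree, so they are sister taxa.

Eta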